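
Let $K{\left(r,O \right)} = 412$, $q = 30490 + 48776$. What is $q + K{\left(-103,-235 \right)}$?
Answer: $79678$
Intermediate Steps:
$q = 79266$
$q + K{\left(-103,-235 \right)} = 79266 + 412 = 79678$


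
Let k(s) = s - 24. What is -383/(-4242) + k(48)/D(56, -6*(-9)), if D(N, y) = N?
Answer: 2201/4242 ≈ 0.51886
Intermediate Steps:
k(s) = -24 + s
-383/(-4242) + k(48)/D(56, -6*(-9)) = -383/(-4242) + (-24 + 48)/56 = -383*(-1/4242) + 24*(1/56) = 383/4242 + 3/7 = 2201/4242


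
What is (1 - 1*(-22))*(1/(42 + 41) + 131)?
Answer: 250102/83 ≈ 3013.3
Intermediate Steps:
(1 - 1*(-22))*(1/(42 + 41) + 131) = (1 + 22)*(1/83 + 131) = 23*(1/83 + 131) = 23*(10874/83) = 250102/83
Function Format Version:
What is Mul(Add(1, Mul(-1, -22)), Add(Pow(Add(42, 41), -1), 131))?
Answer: Rational(250102, 83) ≈ 3013.3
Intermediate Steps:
Mul(Add(1, Mul(-1, -22)), Add(Pow(Add(42, 41), -1), 131)) = Mul(Add(1, 22), Add(Pow(83, -1), 131)) = Mul(23, Add(Rational(1, 83), 131)) = Mul(23, Rational(10874, 83)) = Rational(250102, 83)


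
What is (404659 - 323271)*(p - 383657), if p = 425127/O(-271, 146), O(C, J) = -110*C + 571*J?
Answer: -883473647908235/28294 ≈ -3.1225e+10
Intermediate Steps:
p = 425127/113176 (p = 425127/(-110*(-271) + 571*146) = 425127/(29810 + 83366) = 425127/113176 ≈ 3.7563)
(404659 - 323271)*(p - 383657) = (404659 - 323271)*(425127/113176 - 383657) = 81388*(-43420339505/113176) = -883473647908235/28294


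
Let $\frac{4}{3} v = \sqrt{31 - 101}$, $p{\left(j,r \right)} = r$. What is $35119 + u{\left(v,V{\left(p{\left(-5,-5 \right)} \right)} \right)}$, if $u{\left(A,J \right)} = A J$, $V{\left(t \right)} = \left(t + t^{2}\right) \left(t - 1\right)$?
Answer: $35119 - 90 i \sqrt{70} \approx 35119.0 - 752.99 i$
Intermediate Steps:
$v = \frac{3 i \sqrt{70}}{4}$ ($v = \frac{3 \sqrt{31 - 101}}{4} = \frac{3 \sqrt{-70}}{4} = \frac{3 i \sqrt{70}}{4} \approx 6.2749 i$)
$V{\left(t \right)} = \left(-1 + t\right) \left(t + t^{2}\right)$ ($V{\left(t \right)} = \left(t + t^{2}\right) \left(-1 + t\right) = \left(-1 + t\right) \left(t + t^{2}\right)$)
$35119 + u{\left(v,V{\left(p{\left(-5,-5 \right)} \right)} \right)} = 35119 + \frac{3 i \sqrt{70}}{4} \left(\left(-5\right)^{3} - -5\right) = 35119 + \frac{3 i \sqrt{70}}{4} \left(-125 + 5\right) = 35119 + \frac{3 i \sqrt{70}}{4} \left(-120\right) = 35119 - 90 i \sqrt{70}$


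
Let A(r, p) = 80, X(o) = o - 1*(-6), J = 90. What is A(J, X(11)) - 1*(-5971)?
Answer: 6051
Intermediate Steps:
X(o) = 6 + o (X(o) = o + 6 = 6 + o)
A(J, X(11)) - 1*(-5971) = 80 - 1*(-5971) = 80 + 5971 = 6051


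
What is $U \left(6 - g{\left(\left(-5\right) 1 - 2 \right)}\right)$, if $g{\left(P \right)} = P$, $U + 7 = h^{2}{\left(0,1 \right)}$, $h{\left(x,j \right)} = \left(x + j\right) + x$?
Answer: $-78$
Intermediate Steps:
$h{\left(x,j \right)} = j + 2 x$ ($h{\left(x,j \right)} = \left(j + x\right) + x = j + 2 x$)
$U = -6$ ($U = -7 + \left(1 + 2 \cdot 0\right)^{2} = -7 + \left(1 + 0\right)^{2} = -7 + 1^{2} = -7 + 1 = -6$)
$U \left(6 - g{\left(\left(-5\right) 1 - 2 \right)}\right) = - 6 \left(6 - \left(\left(-5\right) 1 - 2\right)\right) = - 6 \left(6 - \left(-5 - 2\right)\right) = - 6 \left(6 - -7\right) = - 6 \left(6 + 7\right) = \left(-6\right) 13 = -78$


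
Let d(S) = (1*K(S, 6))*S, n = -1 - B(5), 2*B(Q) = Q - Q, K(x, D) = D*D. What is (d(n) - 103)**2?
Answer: 19321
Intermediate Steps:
K(x, D) = D**2
B(Q) = 0 (B(Q) = (Q - Q)/2 = (1/2)*0 = 0)
n = -1 (n = -1 - 1*0 = -1 + 0 = -1)
d(S) = 36*S (d(S) = (1*6**2)*S = (1*36)*S = 36*S)
(d(n) - 103)**2 = (36*(-1) - 103)**2 = (-36 - 103)**2 = (-139)**2 = 19321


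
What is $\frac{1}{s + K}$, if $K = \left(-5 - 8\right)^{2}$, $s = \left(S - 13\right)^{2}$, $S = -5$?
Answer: $\frac{1}{493} \approx 0.0020284$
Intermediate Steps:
$s = 324$ ($s = \left(-5 - 13\right)^{2} = \left(-18\right)^{2} = 324$)
$K = 169$ ($K = \left(-5 - 8\right)^{2} = \left(-13\right)^{2} = 169$)
$\frac{1}{s + K} = \frac{1}{324 + 169} = \frac{1}{493}$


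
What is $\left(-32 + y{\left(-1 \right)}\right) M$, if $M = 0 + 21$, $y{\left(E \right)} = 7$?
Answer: $-525$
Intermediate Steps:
$M = 21$
$\left(-32 + y{\left(-1 \right)}\right) M = \left(-32 + 7\right) 21 = \left(-25\right) 21 = -525$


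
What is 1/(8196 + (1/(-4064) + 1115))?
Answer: 4064/37839903 ≈ 0.00010740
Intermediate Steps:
1/(8196 + (1/(-4064) + 1115)) = 1/(8196 + (-1/4064 + 1115)) = 1/(8196 + 4531359/4064) = 1/(37839903/4064) = 4064/37839903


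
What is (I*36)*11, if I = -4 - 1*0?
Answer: -1584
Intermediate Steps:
I = -4 (I = -4 + 0 = -4)
(I*36)*11 = -4*36*11 = -144*11 = -1584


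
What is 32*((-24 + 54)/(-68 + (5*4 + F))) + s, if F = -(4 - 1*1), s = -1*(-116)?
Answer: 1652/17 ≈ 97.177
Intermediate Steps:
s = 116
F = -3 (F = -(4 - 1) = -1*3 = -3)
32*((-24 + 54)/(-68 + (5*4 + F))) + s = 32*((-24 + 54)/(-68 + (5*4 - 3))) + 116 = 32*(30/(-68 + (20 - 3))) + 116 = 32*(30/(-68 + 17)) + 116 = 32*(30/(-51)) + 116 = 32*(30*(-1/51)) + 116 = 32*(-10/17) + 116 = -320/17 + 116 = 1652/17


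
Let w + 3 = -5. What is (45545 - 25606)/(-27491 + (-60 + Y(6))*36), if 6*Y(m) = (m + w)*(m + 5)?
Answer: -19939/29783 ≈ -0.66948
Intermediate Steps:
w = -8 (w = -3 - 5 = -8)
Y(m) = (-8 + m)*(5 + m)/6 (Y(m) = ((m - 8)*(m + 5))/6 = ((-8 + m)*(5 + m))/6 = (-8 + m)*(5 + m)/6)
(45545 - 25606)/(-27491 + (-60 + Y(6))*36) = (45545 - 25606)/(-27491 + (-60 + (-20/3 - ½*6 + (⅙)*6²))*36) = 19939/(-27491 + (-60 + (-20/3 - 3 + (⅙)*36))*36) = 19939/(-27491 + (-60 + (-20/3 - 3 + 6))*36) = 19939/(-27491 + (-60 - 11/3)*36) = 19939/(-27491 - 191/3*36) = 19939/(-27491 - 2292) = 19939/(-29783) = 19939*(-1/29783) = -19939/29783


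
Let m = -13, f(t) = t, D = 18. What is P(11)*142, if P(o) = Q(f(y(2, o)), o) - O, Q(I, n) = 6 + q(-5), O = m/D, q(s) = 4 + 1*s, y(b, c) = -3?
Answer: 7313/9 ≈ 812.56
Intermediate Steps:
q(s) = 4 + s
O = -13/18 ≈ -0.72222
Q(I, n) = 5 (Q(I, n) = 6 + (4 - 5) = 6 - 1 = 5)
P(o) = 103/18 (P(o) = 5 - 1*(-13/18) = 5 + 13/18 = 103/18)
P(11)*142 = (103/18)*142 = 7313/9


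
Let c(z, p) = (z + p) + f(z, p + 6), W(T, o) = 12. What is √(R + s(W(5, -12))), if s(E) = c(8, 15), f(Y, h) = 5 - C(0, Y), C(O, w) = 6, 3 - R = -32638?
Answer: √32663 ≈ 180.73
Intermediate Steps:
R = 32641 (R = 3 - 1*(-32638) = 3 + 32638 = 32641)
f(Y, h) = -1 (f(Y, h) = 5 - 1*6 = 5 - 6 = -1)
c(z, p) = -1 + p + z (c(z, p) = (z + p) - 1 = (p + z) - 1 = -1 + p + z)
s(E) = 22 (s(E) = -1 + 15 + 8 = 22)
√(R + s(W(5, -12))) = √(32641 + 22) = √32663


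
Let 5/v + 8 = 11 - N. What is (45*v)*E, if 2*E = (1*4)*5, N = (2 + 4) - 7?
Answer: 1125/2 ≈ 562.50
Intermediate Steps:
N = -1 (N = 6 - 7 = -1)
E = 10 (E = ((1*4)*5)/2 = (4*5)/2 = (½)*20 = 10)
v = 5/4 (v = 5/(-8 + (11 - 1*(-1))) = 5/(-8 + (11 + 1)) = 5/(-8 + 12) = 5/4 ≈ 1.2500)
(45*v)*E = (45*(5/4))*10 = (225/4)*10 = 1125/2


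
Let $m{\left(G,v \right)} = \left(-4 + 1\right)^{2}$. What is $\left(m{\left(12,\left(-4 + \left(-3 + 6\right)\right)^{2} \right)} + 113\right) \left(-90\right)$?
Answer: $-10980$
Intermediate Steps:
$m{\left(G,v \right)} = 9$ ($m{\left(G,v \right)} = \left(-3\right)^{2} = 9$)
$\left(m{\left(12,\left(-4 + \left(-3 + 6\right)\right)^{2} \right)} + 113\right) \left(-90\right) = \left(9 + 113\right) \left(-90\right) = 122 \left(-90\right) = -10980$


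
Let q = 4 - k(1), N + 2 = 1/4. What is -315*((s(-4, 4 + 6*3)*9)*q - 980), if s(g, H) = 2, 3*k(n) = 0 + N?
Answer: 565425/2 ≈ 2.8271e+5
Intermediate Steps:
N = -7/4 (N = -2 + 1/4 = -7/4 ≈ -1.7500)
k(n) = -7/12 (k(n) = (0 - 7/4)/3 = (1/3)*(-7/4) = -7/12)
q = 55/12 (q = 4 - 1*(-7/12) = 4 + 7/12 = 55/12 ≈ 4.5833)
-315*((s(-4, 4 + 6*3)*9)*q - 980) = -315*((2*9)*(55/12) - 980) = -315*(18*(55/12) - 980) = -315*(165/2 - 980) = -315*(-1795/2) = 565425/2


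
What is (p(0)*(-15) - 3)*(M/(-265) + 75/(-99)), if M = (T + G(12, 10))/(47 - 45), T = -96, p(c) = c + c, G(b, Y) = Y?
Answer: 5206/2915 ≈ 1.7859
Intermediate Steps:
p(c) = 2*c
M = -43 (M = (-96 + 10)/(47 - 45) = -86/2 = -86*1/2 = -43)
(p(0)*(-15) - 3)*(M/(-265) + 75/(-99)) = ((2*0)*(-15) - 3)*(-43/(-265) + 75/(-99)) = (0*(-15) - 3)*(-43*(-1/265) + 75*(-1/99)) = (0 - 3)*(43/265 - 25/33) = -3*(-5206/8745) = 5206/2915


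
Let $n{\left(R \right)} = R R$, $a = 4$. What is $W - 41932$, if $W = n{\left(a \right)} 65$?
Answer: $-40892$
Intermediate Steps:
$n{\left(R \right)} = R^{2}$
$W = 1040$ ($W = 4^{2} \cdot 65 = 16 \cdot 65 = 1040$)
$W - 41932 = 1040 - 41932 = -40892$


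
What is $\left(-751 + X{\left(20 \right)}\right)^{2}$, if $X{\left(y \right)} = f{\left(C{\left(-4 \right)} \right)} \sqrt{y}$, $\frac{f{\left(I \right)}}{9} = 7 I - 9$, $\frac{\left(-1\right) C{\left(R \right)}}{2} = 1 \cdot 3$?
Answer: $4777621 + 1378836 \sqrt{5} \approx 7.8608 \cdot 10^{6}$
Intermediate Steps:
$C{\left(R \right)} = -6$ ($C{\left(R \right)} = - 2 \cdot 1 \cdot 3 = \left(-2\right) 3 = -6$)
$f{\left(I \right)} = -81 + 63 I$ ($f{\left(I \right)} = 9 \left(7 I - 9\right) = 9 \left(-9 + 7 I\right) = -81 + 63 I$)
$X{\left(y \right)} = - 459 \sqrt{y}$ ($X{\left(y \right)} = \left(-81 + 63 \left(-6\right)\right) \sqrt{y} = \left(-81 - 378\right) \sqrt{y} = - 459 \sqrt{y}$)
$\left(-751 + X{\left(20 \right)}\right)^{2} = \left(-751 - 459 \sqrt{20}\right)^{2} = \left(-751 - 459 \cdot 2 \sqrt{5}\right)^{2} = \left(-751 - 918 \sqrt{5}\right)^{2}$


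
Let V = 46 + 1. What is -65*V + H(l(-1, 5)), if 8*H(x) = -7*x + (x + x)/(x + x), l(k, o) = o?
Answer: -12237/4 ≈ -3059.3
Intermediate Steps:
V = 47
H(x) = ⅛ - 7*x/8 (H(x) = (-7*x + (x + x)/(x + x))/8 = (-7*x + (2*x)/((2*x)))/8 = (-7*x + (2*x)*(1/(2*x)))/8 = (-7*x + 1)/8 = (1 - 7*x)/8 = ⅛ - 7*x/8)
-65*V + H(l(-1, 5)) = -65*47 + (⅛ - 7/8*5) = -3055 + (⅛ - 35/8) = -3055 - 17/4 = -12237/4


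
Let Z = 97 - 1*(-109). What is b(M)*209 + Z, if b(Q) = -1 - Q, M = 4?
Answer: -839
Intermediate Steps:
Z = 206 (Z = 97 + 109 = 206)
b(M)*209 + Z = (-1 - 1*4)*209 + 206 = (-1 - 4)*209 + 206 = -5*209 + 206 = -1045 + 206 = -839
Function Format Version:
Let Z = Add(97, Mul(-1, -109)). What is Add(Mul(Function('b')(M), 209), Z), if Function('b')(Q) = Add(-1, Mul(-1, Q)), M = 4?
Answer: -839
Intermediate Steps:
Z = 206 (Z = Add(97, 109) = 206)
Add(Mul(Function('b')(M), 209), Z) = Add(Mul(Add(-1, Mul(-1, 4)), 209), 206) = Add(Mul(Add(-1, -4), 209), 206) = Add(Mul(-5, 209), 206) = Add(-1045, 206) = -839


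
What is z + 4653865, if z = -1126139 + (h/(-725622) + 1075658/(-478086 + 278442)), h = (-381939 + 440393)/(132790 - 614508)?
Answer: 5128761739326219396134/1453845784075413 ≈ 3.5277e+6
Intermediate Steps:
h = -29227/240859 (h = 58454/(-481718) = 58454*(-1/481718) = -29227/240859 ≈ -0.12134)
z = -1637240270579902525111/1453845784075413 (z = -1126139 + (-29227/240859/(-725622) + 1075658/(-478086 + 278442)) = -1126139 + (-29227/240859*(-1/725622) + 1075658/(-199644)) = -1126139 + (29227/174772589298 + 1075658*(-1/199644)) = -1126139 + (29227/174772589298 - 537829/99822) = -1126139 - 7833147001004704/1453845784075413 = -1637240270579902525111/1453845784075413 ≈ -1.1261e+6)
z + 4653865 = -1637240270579902525111/1453845784075413 + 4653865 = 5128761739326219396134/1453845784075413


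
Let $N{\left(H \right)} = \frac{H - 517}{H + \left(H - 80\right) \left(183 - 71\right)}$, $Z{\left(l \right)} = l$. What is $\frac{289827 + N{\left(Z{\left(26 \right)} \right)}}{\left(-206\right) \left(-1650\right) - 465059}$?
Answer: $- \frac{1745338685}{753707498} \approx -2.3157$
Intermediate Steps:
$N{\left(H \right)} = \frac{-517 + H}{-8960 + 113 H}$ ($N{\left(H \right)} = \frac{-517 + H}{H + \left(-80 + H\right) 112} = \frac{-517 + H}{H + \left(-8960 + 112 H\right)} = \frac{-517 + H}{-8960 + 113 H}$)
$\frac{289827 + N{\left(Z{\left(26 \right)} \right)}}{\left(-206\right) \left(-1650\right) - 465059} = \frac{289827 + \frac{-517 + 26}{-8960 + 113 \cdot 26}}{\left(-206\right) \left(-1650\right) - 465059} = \frac{289827 + \frac{1}{-8960 + 2938} \left(-491\right)}{339900 - 465059} = \frac{289827 + \frac{1}{-6022} \left(-491\right)}{-125159} = \left(289827 - - \frac{491}{6022}\right) \left(- \frac{1}{125159}\right) = \left(289827 + \frac{491}{6022}\right) \left(- \frac{1}{125159}\right) = \frac{1745338685}{6022} \left(- \frac{1}{125159}\right) = - \frac{1745338685}{753707498}$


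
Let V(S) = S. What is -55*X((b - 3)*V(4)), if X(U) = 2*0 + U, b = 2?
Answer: 220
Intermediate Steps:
X(U) = U (X(U) = 0 + U = U)
-55*X((b - 3)*V(4)) = -55*(2 - 3)*4 = -(-55)*4 = -55*(-4) = 220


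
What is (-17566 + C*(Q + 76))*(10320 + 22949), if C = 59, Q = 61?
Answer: -315489927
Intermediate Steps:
(-17566 + C*(Q + 76))*(10320 + 22949) = (-17566 + 59*(61 + 76))*(10320 + 22949) = (-17566 + 59*137)*33269 = (-17566 + 8083)*33269 = -9483*33269 = -315489927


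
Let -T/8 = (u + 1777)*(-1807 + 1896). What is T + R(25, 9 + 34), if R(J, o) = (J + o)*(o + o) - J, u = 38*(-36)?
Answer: -285385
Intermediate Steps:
u = -1368
R(J, o) = -J + 2*o*(J + o) (R(J, o) = (J + o)*(2*o) - J = 2*o*(J + o) - J = -J + 2*o*(J + o))
T = -291208 (T = -8*(-1368 + 1777)*(-1807 + 1896) = -3272*89 = -8*36401 = -291208)
T + R(25, 9 + 34) = -291208 + (-1*25 + 2*(9 + 34)**2 + 2*25*(9 + 34)) = -291208 + (-25 + 2*43**2 + 2*25*43) = -291208 + (-25 + 2*1849 + 2150) = -291208 + (-25 + 3698 + 2150) = -291208 + 5823 = -285385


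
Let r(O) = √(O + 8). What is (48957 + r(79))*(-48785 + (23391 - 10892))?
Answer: -1776453702 - 36286*√87 ≈ -1.7768e+9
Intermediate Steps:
r(O) = √(8 + O)
(48957 + r(79))*(-48785 + (23391 - 10892)) = (48957 + √(8 + 79))*(-48785 + (23391 - 10892)) = (48957 + √87)*(-48785 + 12499) = (48957 + √87)*(-36286) = -1776453702 - 36286*√87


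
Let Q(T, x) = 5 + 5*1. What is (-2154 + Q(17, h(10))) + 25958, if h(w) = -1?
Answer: 23814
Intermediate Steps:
Q(T, x) = 10 (Q(T, x) = 5 + 5 = 10)
(-2154 + Q(17, h(10))) + 25958 = (-2154 + 10) + 25958 = -2144 + 25958 = 23814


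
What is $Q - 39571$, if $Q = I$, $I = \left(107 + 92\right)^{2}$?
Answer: $30$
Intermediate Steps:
$I = 39601$ ($I = 199^{2} = 39601$)
$Q = 39601$
$Q - 39571 = 39601 - 39571 = 30$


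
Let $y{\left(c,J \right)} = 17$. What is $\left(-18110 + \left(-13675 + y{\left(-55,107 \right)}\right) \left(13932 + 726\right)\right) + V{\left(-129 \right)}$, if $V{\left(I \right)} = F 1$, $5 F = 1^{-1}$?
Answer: $- \frac{1001085369}{5} \approx -2.0022 \cdot 10^{8}$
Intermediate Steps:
$F = \frac{1}{5}$ ($F = \frac{1}{5 \cdot 1} = \frac{1}{5} \cdot 1 = \frac{1}{5} \approx 0.2$)
$V{\left(I \right)} = \frac{1}{5}$ ($V{\left(I \right)} = \frac{1}{5} \cdot 1 = \frac{1}{5}$)
$\left(-18110 + \left(-13675 + y{\left(-55,107 \right)}\right) \left(13932 + 726\right)\right) + V{\left(-129 \right)} = \left(-18110 + \left(-13675 + 17\right) \left(13932 + 726\right)\right) + \frac{1}{5} = \left(-18110 - 200198964\right) + \frac{1}{5} = -200217074 + \frac{1}{5} = - \frac{1001085369}{5}$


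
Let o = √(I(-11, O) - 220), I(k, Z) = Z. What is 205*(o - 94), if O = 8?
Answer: -19270 + 410*I*√53 ≈ -19270.0 + 2984.8*I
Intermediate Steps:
o = 2*I*√53 (o = √(8 - 220) = √(-212) = 2*I*√53 ≈ 14.56*I)
205*(o - 94) = 205*(2*I*√53 - 94) = 205*(-94 + 2*I*√53) = -19270 + 410*I*√53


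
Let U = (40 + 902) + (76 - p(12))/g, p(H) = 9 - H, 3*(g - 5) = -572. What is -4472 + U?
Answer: -1966447/557 ≈ -3530.4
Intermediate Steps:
g = -557/3 (g = 5 + (⅓)*(-572) = 5 - 572/3 = -557/3 ≈ -185.67)
U = 524457/557 (U = (40 + 902) + (76 - (9 - 1*12))/(-557/3) = 942 + (76 - (9 - 12))*(-3/557) = 942 + (76 - 1*(-3))*(-3/557) = 942 + (76 + 3)*(-3/557) = 942 + 79*(-3/557) = 942 - 237/557 = 524457/557 ≈ 941.57)
-4472 + U = -4472 + 524457/557 = -1966447/557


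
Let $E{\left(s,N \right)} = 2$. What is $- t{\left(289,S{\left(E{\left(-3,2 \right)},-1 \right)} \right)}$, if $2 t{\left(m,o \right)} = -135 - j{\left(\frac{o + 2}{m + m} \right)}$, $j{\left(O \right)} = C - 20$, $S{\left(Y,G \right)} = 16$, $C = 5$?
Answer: $60$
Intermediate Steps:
$j{\left(O \right)} = -15$ ($j{\left(O \right)} = 5 - 20 = -15$)
$t{\left(m,o \right)} = -60$ ($t{\left(m,o \right)} = \frac{-135 - -15}{2} = \frac{-135 + 15}{2} = \frac{1}{2} \left(-120\right) = -60$)
$- t{\left(289,S{\left(E{\left(-3,2 \right)},-1 \right)} \right)} = \left(-1\right) \left(-60\right) = 60$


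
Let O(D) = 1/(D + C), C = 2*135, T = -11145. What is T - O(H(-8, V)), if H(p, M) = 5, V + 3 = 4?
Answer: -3064876/275 ≈ -11145.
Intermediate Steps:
V = 1 (V = -3 + 4 = 1)
C = 270
O(D) = 1/(270 + D) (O(D) = 1/(D + 270) = 1/(270 + D))
T - O(H(-8, V)) = -11145 - 1/(270 + 5) = -11145 - 1/275 = -3064876/275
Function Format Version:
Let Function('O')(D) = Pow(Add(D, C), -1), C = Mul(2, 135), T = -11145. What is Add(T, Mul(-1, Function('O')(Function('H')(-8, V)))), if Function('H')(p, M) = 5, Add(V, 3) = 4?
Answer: Rational(-3064876, 275) ≈ -11145.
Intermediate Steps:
V = 1 (V = Add(-3, 4) = 1)
C = 270
Function('O')(D) = Pow(Add(270, D), -1) (Function('O')(D) = Pow(Add(D, 270), -1) = Pow(Add(270, D), -1))
Add(T, Mul(-1, Function('O')(Function('H')(-8, V)))) = Add(-11145, Mul(-1, Pow(Add(270, 5), -1))) = Add(-11145, Mul(-1, Pow(275, -1))) = Add(-11145, Mul(-1, Rational(1, 275))) = Add(-11145, Rational(-1, 275)) = Rational(-3064876, 275)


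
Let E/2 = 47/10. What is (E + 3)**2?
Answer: 3844/25 ≈ 153.76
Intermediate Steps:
E = 47/5 (E = 2*(47/10) = 47/5 ≈ 9.4000)
(E + 3)**2 = (47/5 + 3)**2 = (62/5)**2 = 3844/25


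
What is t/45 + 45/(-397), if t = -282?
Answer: -37993/5955 ≈ -6.3800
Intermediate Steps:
t/45 + 45/(-397) = -282/45 + 45/(-397) = -282*1/45 + 45*(-1/397) = -94/15 - 45/397 = -37993/5955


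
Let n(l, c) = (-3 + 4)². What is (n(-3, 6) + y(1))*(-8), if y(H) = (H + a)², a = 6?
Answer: -400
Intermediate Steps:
n(l, c) = 1 (n(l, c) = 1² = 1)
y(H) = (6 + H)² (y(H) = (H + 6)² = (6 + H)²)
(n(-3, 6) + y(1))*(-8) = (1 + (6 + 1)²)*(-8) = (1 + 7²)*(-8) = (1 + 49)*(-8) = 50*(-8) = -400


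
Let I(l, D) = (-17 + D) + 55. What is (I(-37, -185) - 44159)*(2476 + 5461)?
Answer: -351656722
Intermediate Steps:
I(l, D) = 38 + D
(I(-37, -185) - 44159)*(2476 + 5461) = ((38 - 185) - 44159)*(2476 + 5461) = (-147 - 44159)*7937 = -44306*7937 = -351656722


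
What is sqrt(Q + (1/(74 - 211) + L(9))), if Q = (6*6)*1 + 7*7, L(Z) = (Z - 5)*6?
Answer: 2*sqrt(511421)/137 ≈ 10.440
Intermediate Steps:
L(Z) = -30 + 6*Z (L(Z) = (-5 + Z)*6 = -30 + 6*Z)
Q = 85 (Q = 36*1 + 49 = 36 + 49 = 85)
sqrt(Q + (1/(74 - 211) + L(9))) = sqrt(85 + (1/(74 - 211) + (-30 + 6*9))) = sqrt(85 + (1/(-137) + (-30 + 54))) = sqrt(85 + (-1/137 + 24)) = sqrt(85 + 3287/137) = sqrt(14932/137) = 2*sqrt(511421)/137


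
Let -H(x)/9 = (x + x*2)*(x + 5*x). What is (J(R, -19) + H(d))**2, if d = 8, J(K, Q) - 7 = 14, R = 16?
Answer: 107060409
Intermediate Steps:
J(K, Q) = 21 (J(K, Q) = 7 + 14 = 21)
H(x) = -162*x**2 (H(x) = -9*(x + x*2)*(x + 5*x) = -9*(x + 2*x)*6*x = -9*3*x*6*x = -162*x**2)
(J(R, -19) + H(d))**2 = (21 - 162*8**2)**2 = (21 - 162*64)**2 = (21 - 10368)**2 = (-10347)**2 = 107060409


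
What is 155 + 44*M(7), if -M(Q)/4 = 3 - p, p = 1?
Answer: -197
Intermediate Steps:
M(Q) = -8 (M(Q) = -4*(3 - 1*1) = -4*(3 - 1) = -4*2 = -8)
155 + 44*M(7) = 155 + 44*(-8) = 155 - 352 = -197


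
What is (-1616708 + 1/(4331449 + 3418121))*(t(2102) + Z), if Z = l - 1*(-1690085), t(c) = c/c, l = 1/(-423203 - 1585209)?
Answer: -42527593165009783170182929/15564329382840 ≈ -2.7324e+12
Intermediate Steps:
l = -1/2008412 (l = 1/(-2008412) = -1/2008412 ≈ -4.9791e-7)
t(c) = 1
Z = 3394386995019/2008412 (Z = -1/2008412 - 1*(-1690085) = -1/2008412 + 1690085 = 3394386995019/2008412 ≈ 1.6901e+6)
(-1616708 + 1/(4331449 + 3418121))*(t(2102) + Z) = (-1616708 + 1/(4331449 + 3418121))*(1 + 3394386995019/2008412) = (-1616708 + 1/7749570)*(3394389003431/2008412) = -12528791815559/7749570*3394389003431/2008412 = -42527593165009783170182929/15564329382840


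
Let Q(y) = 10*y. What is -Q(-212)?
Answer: 2120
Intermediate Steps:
-Q(-212) = -10*(-212) = -1*(-2120) = 2120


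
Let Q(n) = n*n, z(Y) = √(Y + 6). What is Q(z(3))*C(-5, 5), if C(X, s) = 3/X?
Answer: -27/5 ≈ -5.4000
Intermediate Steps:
z(Y) = √(6 + Y)
Q(n) = n²
Q(z(3))*C(-5, 5) = (√(6 + 3))²*(3/(-5)) = (√9)²*(3*(-⅕)) = 3²*(-⅗) = 9*(-⅗) = -27/5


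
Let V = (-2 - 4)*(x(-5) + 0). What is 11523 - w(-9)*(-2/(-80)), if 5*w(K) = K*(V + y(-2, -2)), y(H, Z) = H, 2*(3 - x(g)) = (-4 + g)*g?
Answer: 461127/40 ≈ 11528.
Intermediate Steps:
x(g) = 3 - g*(-4 + g)/2 (x(g) = 3 - (-4 + g)*g/2 = 3 - g*(-4 + g)/2)
V = 117 (V = (-2 - 4)*((3 + 2*(-5) - ½*(-5)²) + 0) = -6*((3 - 10 - ½*25) + 0) = -6*((3 - 10 - 25/2) + 0) = -6*(-39/2 + 0) = -6*(-39/2) = 117)
w(K) = 23*K (w(K) = (K*(117 - 2))/5 = (K*115)/5 = (115*K)/5 = 23*K)
11523 - w(-9)*(-2/(-80)) = 11523 - 23*(-9)*(-2/(-80)) = 11523 - (-207)*(-2*(-1/80)) = 11523 - (-207)/40 = 11523 - 1*(-207/40) = 11523 + 207/40 = 461127/40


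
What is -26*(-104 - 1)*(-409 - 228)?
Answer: -1739010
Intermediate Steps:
-26*(-104 - 1)*(-409 - 228) = -(-2730)*(-637) = -26*66885 = -1739010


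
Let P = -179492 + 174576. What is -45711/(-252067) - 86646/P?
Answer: 11032656279/619580686 ≈ 17.807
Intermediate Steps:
P = -4916
-45711/(-252067) - 86646/P = -45711/(-252067) - 86646/(-4916) = -45711*(-1/252067) - 86646*(-1/4916) = 45711/252067 + 43323/2458 = 11032656279/619580686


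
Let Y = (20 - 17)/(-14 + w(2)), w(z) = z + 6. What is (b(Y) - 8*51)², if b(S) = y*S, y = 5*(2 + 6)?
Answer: 183184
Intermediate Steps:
w(z) = 6 + z
Y = -½ (Y = (20 - 17)/(-14 + (6 + 2)) = 3/(-14 + 8) = 3/(-6) = 3*(-⅙) = -½ ≈ -0.50000)
y = 40 (y = 5*8 = 40)
b(S) = 40*S
(b(Y) - 8*51)² = (40*(-½) - 8*51)² = (-20 - 408)² = (-428)² = 183184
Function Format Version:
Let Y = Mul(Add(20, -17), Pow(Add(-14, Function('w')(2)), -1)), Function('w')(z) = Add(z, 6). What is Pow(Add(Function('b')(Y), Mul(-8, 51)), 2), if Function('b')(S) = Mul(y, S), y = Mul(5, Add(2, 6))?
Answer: 183184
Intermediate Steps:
Function('w')(z) = Add(6, z)
Y = Rational(-1, 2) (Y = Mul(Add(20, -17), Pow(Add(-14, Add(6, 2)), -1)) = Mul(3, Pow(Add(-14, 8), -1)) = Mul(3, Pow(-6, -1)) = Mul(3, Rational(-1, 6)) = Rational(-1, 2) ≈ -0.50000)
y = 40 (y = Mul(5, 8) = 40)
Function('b')(S) = Mul(40, S)
Pow(Add(Function('b')(Y), Mul(-8, 51)), 2) = Pow(Add(Mul(40, Rational(-1, 2)), Mul(-8, 51)), 2) = Pow(Add(-20, -408), 2) = Pow(-428, 2) = 183184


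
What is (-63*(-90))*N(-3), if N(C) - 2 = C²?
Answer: 62370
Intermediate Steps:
N(C) = 2 + C²
(-63*(-90))*N(-3) = (-63*(-90))*(2 + (-3)²) = 5670*(2 + 9) = 5670*11 = 62370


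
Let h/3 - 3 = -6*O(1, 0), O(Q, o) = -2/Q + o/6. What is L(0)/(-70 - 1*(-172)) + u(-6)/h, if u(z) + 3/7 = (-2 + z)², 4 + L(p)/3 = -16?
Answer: 883/1071 ≈ 0.82446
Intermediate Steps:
O(Q, o) = -2/Q + o/6 (O(Q, o) = -2/Q + o*(⅙) = -2/Q + o/6)
L(p) = -60 (L(p) = -12 + 3*(-16) = -12 - 48 = -60)
h = 45 (h = 9 + 3*(-6*(-2/1 + (⅙)*0)) = 9 + 3*(-6*(-2*1 + 0)) = 9 + 3*(-6*(-2 + 0)) = 9 + 3*(-6*(-2)) = 9 + 3*12 = 9 + 36 = 45)
u(z) = -3/7 + (-2 + z)²
L(0)/(-70 - 1*(-172)) + u(-6)/h = -60/(-70 - 1*(-172)) + (-3/7 + (-2 - 6)²)/45 = -60/(-70 + 172) + (-3/7 + (-8)²)*(1/45) = -60/102 + (-3/7 + 64)*(1/45) = -60*1/102 + (445/7)*(1/45) = -10/17 + 89/63 = 883/1071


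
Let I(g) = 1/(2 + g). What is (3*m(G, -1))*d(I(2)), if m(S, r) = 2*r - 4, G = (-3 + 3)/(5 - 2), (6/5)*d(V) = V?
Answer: -15/4 ≈ -3.7500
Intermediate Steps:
d(V) = 5*V/6
G = 0 (G = 0/3 = 0*(1/3) = 0)
m(S, r) = -4 + 2*r
(3*m(G, -1))*d(I(2)) = (3*(-4 + 2*(-1)))*(5/(6*(2 + 2))) = (3*(-4 - 2))*((5/6)/4) = (3*(-6))*((5/6)*(1/4)) = -18*5/24 = -15/4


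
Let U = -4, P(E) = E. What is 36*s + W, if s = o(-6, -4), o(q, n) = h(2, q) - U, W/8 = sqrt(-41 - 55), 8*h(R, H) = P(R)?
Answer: 153 + 32*I*sqrt(6) ≈ 153.0 + 78.384*I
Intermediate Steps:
h(R, H) = R/8
W = 32*I*sqrt(6) (W = 8*sqrt(-41 - 55) = 8*sqrt(-96) = 8*(4*I*sqrt(6)) = 32*I*sqrt(6) ≈ 78.384*I)
o(q, n) = 17/4 (o(q, n) = (1/8)*2 - 1*(-4) = 1/4 + 4 = 17/4)
s = 17/4 ≈ 4.2500
36*s + W = 36*(17/4) + 32*I*sqrt(6) = 153 + 32*I*sqrt(6)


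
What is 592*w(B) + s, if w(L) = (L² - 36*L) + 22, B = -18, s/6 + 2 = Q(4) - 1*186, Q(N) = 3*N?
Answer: 587392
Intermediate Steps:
s = -1056 (s = -12 + 6*(3*4 - 1*186) = -12 + 6*(12 - 186) = -12 + 6*(-174) = -12 - 1044 = -1056)
w(L) = 22 + L² - 36*L
592*w(B) + s = 592*(22 + (-18)² - 36*(-18)) - 1056 = 592*(22 + 324 + 648) - 1056 = 592*994 - 1056 = 588448 - 1056 = 587392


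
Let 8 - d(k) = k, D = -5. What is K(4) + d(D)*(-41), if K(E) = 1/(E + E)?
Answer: -4263/8 ≈ -532.88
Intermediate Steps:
d(k) = 8 - k
K(E) = 1/(2*E)
K(4) + d(D)*(-41) = (1/2)/4 + (8 - 1*(-5))*(-41) = (1/2)*(1/4) + (8 + 5)*(-41) = 1/8 + 13*(-41) = 1/8 - 533 = -4263/8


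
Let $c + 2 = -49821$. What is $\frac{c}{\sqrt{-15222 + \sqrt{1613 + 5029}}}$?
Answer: $\frac{49823 i \sqrt{3}}{3 \sqrt{5074 - 3 \sqrt{82}}} \approx 404.91 i$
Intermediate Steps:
$c = -49823$ ($c = -2 - 49821 = -49823$)
$\frac{c}{\sqrt{-15222 + \sqrt{1613 + 5029}}} = - \frac{49823}{\sqrt{-15222 + \sqrt{1613 + 5029}}} = - \frac{49823}{\sqrt{-15222 + \sqrt{6642}}} = - \frac{49823}{\sqrt{-15222 + 9 \sqrt{82}}}$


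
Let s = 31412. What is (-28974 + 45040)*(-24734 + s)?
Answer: 107288748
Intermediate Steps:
(-28974 + 45040)*(-24734 + s) = (-28974 + 45040)*(-24734 + 31412) = 16066*6678 = 107288748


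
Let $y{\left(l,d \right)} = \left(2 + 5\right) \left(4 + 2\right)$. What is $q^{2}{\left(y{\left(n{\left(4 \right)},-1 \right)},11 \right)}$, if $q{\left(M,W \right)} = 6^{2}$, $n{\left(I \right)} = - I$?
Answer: $1296$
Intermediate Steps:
$y{\left(l,d \right)} = 42$ ($y{\left(l,d \right)} = 7 \cdot 6 = 42$)
$q{\left(M,W \right)} = 36$
$q^{2}{\left(y{\left(n{\left(4 \right)},-1 \right)},11 \right)} = 36^{2} = 1296$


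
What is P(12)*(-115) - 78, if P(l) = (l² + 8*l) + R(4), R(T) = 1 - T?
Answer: -27333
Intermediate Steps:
P(l) = -3 + l² + 8*l (P(l) = (l² + 8*l) + (1 - 1*4) = (l² + 8*l) + (1 - 4) = (l² + 8*l) - 3 = -3 + l² + 8*l)
P(12)*(-115) - 78 = (-3 + 12² + 8*12)*(-115) - 78 = (-3 + 144 + 96)*(-115) - 78 = 237*(-115) - 78 = -27255 - 78 = -27333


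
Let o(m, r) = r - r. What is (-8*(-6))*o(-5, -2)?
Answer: 0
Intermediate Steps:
o(m, r) = 0
(-8*(-6))*o(-5, -2) = -8*(-6)*0 = 48*0 = 0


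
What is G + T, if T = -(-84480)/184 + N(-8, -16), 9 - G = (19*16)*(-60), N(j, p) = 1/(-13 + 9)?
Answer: 1721125/92 ≈ 18708.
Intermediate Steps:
N(j, p) = -¼ (N(j, p) = 1/(-4) = -¼)
G = 18249 (G = 9 - 19*16*(-60) = 9 - 304*(-60) = 9 - 1*(-18240) = 9 + 18240 = 18249)
T = 42217/92 (T = -(-84480)/184 - ¼ = -330*(-32/23) - ¼ = 10560/23 - ¼ = 42217/92 ≈ 458.88)
G + T = 18249 + 42217/92 = 1721125/92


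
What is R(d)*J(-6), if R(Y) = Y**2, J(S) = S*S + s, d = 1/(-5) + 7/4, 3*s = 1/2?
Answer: 208537/2400 ≈ 86.890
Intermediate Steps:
s = 1/6 (s = (1/3)/2 = (1/3)*(1/2) = 1/6 ≈ 0.16667)
d = 31/20 (d = 1*(-1/5) + 7*(1/4) = -1/5 + 7/4 = 31/20 ≈ 1.5500)
J(S) = 1/6 + S**2 (J(S) = S*S + 1/6 = S**2 + 1/6 = 1/6 + S**2)
R(d)*J(-6) = (31/20)**2*(1/6 + (-6)**2) = 961*(1/6 + 36)/400 = (961/400)*(217/6) = 208537/2400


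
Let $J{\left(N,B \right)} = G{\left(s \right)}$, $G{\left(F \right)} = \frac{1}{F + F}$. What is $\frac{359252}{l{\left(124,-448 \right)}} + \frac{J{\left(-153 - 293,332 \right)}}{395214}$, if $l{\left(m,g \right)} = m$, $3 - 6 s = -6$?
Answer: $\frac{106486064977}{36754902} \approx 2897.2$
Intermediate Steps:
$s = \frac{3}{2}$ ($s = \frac{1}{2} - -1 = \frac{1}{2} + 1 = \frac{3}{2} \approx 1.5$)
$G{\left(F \right)} = \frac{1}{2 F}$
$J{\left(N,B \right)} = \frac{1}{3}$ ($J{\left(N,B \right)} = \frac{1}{2 \cdot \frac{3}{2}} = \frac{1}{2} \cdot \frac{2}{3} = \frac{1}{3}$)
$\frac{359252}{l{\left(124,-448 \right)}} + \frac{J{\left(-153 - 293,332 \right)}}{395214} = \frac{359252}{124} + \frac{1}{3 \cdot 395214} = 359252 \cdot \frac{1}{124} + \frac{1}{3} \cdot \frac{1}{395214} = \frac{89813}{31} + \frac{1}{1185642} = \frac{106486064977}{36754902}$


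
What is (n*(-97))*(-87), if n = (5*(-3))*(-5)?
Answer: 632925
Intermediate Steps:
n = 75 (n = -15*(-5) = 75)
(n*(-97))*(-87) = (75*(-97))*(-87) = -7275*(-87) = 632925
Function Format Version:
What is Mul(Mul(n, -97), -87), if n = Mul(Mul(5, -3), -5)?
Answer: 632925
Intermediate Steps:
n = 75 (n = Mul(-15, -5) = 75)
Mul(Mul(n, -97), -87) = Mul(Mul(75, -97), -87) = Mul(-7275, -87) = 632925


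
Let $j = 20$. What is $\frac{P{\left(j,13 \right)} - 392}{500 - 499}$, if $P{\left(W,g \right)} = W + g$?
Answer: $-359$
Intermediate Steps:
$\frac{P{\left(j,13 \right)} - 392}{500 - 499} = \frac{\left(20 + 13\right) - 392}{500 - 499} = \frac{33 - 392}{1} = \left(-359\right) 1 = -359$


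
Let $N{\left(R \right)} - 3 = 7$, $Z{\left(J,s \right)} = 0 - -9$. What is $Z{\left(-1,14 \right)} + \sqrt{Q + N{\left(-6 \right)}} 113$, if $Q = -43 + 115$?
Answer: $9 + 113 \sqrt{82} \approx 1032.3$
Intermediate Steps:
$Z{\left(J,s \right)} = 9$ ($Z{\left(J,s \right)} = 0 + 9 = 9$)
$N{\left(R \right)} = 10$ ($N{\left(R \right)} = 3 + 7 = 10$)
$Q = 72$
$Z{\left(-1,14 \right)} + \sqrt{Q + N{\left(-6 \right)}} 113 = 9 + \sqrt{72 + 10} \cdot 113 = 9 + \sqrt{82} \cdot 113 = 9 + 113 \sqrt{82}$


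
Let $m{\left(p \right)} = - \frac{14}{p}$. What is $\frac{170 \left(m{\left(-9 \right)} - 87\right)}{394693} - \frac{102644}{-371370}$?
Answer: $\frac{52677769088}{219865709115} \approx 0.23959$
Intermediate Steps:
$\frac{170 \left(m{\left(-9 \right)} - 87\right)}{394693} - \frac{102644}{-371370} = \frac{170 \left(- \frac{14}{-9} - 87\right)}{394693} - \frac{102644}{-371370} = 170 \left(\left(-14\right) \left(- \frac{1}{9}\right) - 87\right) \frac{1}{394693} - - \frac{51322}{185685} = 170 \left(\frac{14}{9} - 87\right) \frac{1}{394693} + \frac{51322}{185685} = 170 \left(- \frac{769}{9}\right) \frac{1}{394693} + \frac{51322}{185685} = \left(- \frac{130730}{9}\right) \frac{1}{394693} + \frac{51322}{185685} = - \frac{130730}{3552237} + \frac{51322}{185685} = \frac{52677769088}{219865709115}$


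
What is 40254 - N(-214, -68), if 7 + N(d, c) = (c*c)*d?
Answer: 1029797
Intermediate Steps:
N(d, c) = -7 + d*c² (N(d, c) = -7 + (c*c)*d = -7 + c²*d = -7 + d*c²)
40254 - N(-214, -68) = 40254 - (-7 - 214*(-68)²) = 40254 - (-7 - 214*4624) = 40254 - (-7 - 989536) = 40254 - 1*(-989543) = 40254 + 989543 = 1029797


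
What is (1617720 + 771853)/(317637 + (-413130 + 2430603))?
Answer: 2389573/2335110 ≈ 1.0233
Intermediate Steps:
(1617720 + 771853)/(317637 + (-413130 + 2430603)) = 2389573/(317637 + 2017473) = 2389573/2335110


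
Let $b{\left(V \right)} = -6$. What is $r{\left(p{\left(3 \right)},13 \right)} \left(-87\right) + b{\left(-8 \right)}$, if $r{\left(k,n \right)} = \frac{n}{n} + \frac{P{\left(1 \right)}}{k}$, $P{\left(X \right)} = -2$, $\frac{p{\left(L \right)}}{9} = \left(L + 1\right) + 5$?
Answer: $- \frac{2453}{27} \approx -90.852$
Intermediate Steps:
$p{\left(L \right)} = 54 + 9 L$ ($p{\left(L \right)} = 9 \left(\left(L + 1\right) + 5\right) = 9 \left(\left(1 + L\right) + 5\right) = 9 \left(6 + L\right) = 54 + 9 L$)
$r{\left(k,n \right)} = 1 - \frac{2}{k}$ ($r{\left(k,n \right)} = \frac{n}{n} - \frac{2}{k} = 1 - \frac{2}{k}$)
$r{\left(p{\left(3 \right)},13 \right)} \left(-87\right) + b{\left(-8 \right)} = \frac{-2 + \left(54 + 9 \cdot 3\right)}{54 + 9 \cdot 3} \left(-87\right) - 6 = \frac{-2 + \left(54 + 27\right)}{54 + 27} \left(-87\right) - 6 = \frac{-2 + 81}{81} \left(-87\right) - 6 = \frac{1}{81} \cdot 79 \left(-87\right) - 6 = \frac{79}{81} \left(-87\right) - 6 = - \frac{2291}{27} - 6 = - \frac{2453}{27}$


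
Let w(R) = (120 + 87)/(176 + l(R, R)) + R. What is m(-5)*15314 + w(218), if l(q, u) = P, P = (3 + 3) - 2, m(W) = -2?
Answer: -608177/20 ≈ -30409.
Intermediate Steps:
P = 4 (P = 6 - 2 = 4)
l(q, u) = 4
w(R) = 23/20 + R (w(R) = (120 + 87)/(176 + 4) + R = 207/180 + R = 207*(1/180) + R = 23/20 + R)
m(-5)*15314 + w(218) = -2*15314 + (23/20 + 218) = -30628 + 4383/20 = -608177/20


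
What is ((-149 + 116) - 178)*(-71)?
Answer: 14981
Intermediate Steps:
((-149 + 116) - 178)*(-71) = (-33 - 178)*(-71) = -211*(-71) = 14981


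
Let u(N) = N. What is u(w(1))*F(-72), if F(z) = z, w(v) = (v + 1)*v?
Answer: -144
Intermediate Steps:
w(v) = v*(1 + v) (w(v) = (1 + v)*v = v*(1 + v))
u(w(1))*F(-72) = (1*(1 + 1))*(-72) = (1*2)*(-72) = 2*(-72) = -144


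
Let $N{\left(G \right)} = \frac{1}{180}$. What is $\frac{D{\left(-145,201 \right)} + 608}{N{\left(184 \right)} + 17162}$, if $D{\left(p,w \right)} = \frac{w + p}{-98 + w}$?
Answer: $\frac{11282400}{318183583} \approx 0.035459$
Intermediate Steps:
$N{\left(G \right)} = \frac{1}{180}$
$D{\left(p,w \right)} = \frac{p + w}{-98 + w}$
$\frac{D{\left(-145,201 \right)} + 608}{N{\left(184 \right)} + 17162} = \frac{\frac{-145 + 201}{-98 + 201} + 608}{\frac{1}{180} + 17162} = \frac{\frac{1}{103} \cdot 56 + 608}{\frac{3089161}{180}} = \left(\frac{1}{103} \cdot 56 + 608\right) \frac{180}{3089161} = \left(\frac{56}{103} + 608\right) \frac{180}{3089161} = \frac{62680}{103} \cdot \frac{180}{3089161} = \frac{11282400}{318183583}$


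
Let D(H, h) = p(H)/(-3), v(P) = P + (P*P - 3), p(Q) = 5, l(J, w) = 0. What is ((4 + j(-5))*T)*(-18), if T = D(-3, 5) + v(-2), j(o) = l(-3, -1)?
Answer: 192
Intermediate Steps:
j(o) = 0
v(P) = -3 + P + P² (v(P) = P + (P² - 3) = P + (-3 + P²) = -3 + P + P²)
D(H, h) = -5/3 (D(H, h) = 5/(-3) = 5*(-⅓) = -5/3)
T = -8/3 (T = -5/3 + (-3 - 2 + (-2)²) = -5/3 + (-3 - 2 + 4) = -5/3 - 1 = -8/3 ≈ -2.6667)
((4 + j(-5))*T)*(-18) = ((4 + 0)*(-8/3))*(-18) = (4*(-8/3))*(-18) = -32/3*(-18) = 192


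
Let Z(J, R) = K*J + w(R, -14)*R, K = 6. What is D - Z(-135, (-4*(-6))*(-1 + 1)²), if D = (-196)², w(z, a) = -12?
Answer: 39226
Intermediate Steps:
D = 38416
Z(J, R) = -12*R + 6*J (Z(J, R) = 6*J - 12*R = -12*R + 6*J)
D - Z(-135, (-4*(-6))*(-1 + 1)²) = 38416 - (-12*(-4*(-6))*(-1 + 1)² + 6*(-135)) = 38416 - (-288*0² - 810) = 38416 - (-288*0 - 810) = 38416 - (-12*0 - 810) = 38416 - (0 - 810) = 38416 - 1*(-810) = 38416 + 810 = 39226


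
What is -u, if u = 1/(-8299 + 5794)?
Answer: 1/2505 ≈ 0.00039920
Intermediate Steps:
u = -1/2505 (u = 1/(-2505) = -1/2505 ≈ -0.00039920)
-u = -1*(-1/2505) = 1/2505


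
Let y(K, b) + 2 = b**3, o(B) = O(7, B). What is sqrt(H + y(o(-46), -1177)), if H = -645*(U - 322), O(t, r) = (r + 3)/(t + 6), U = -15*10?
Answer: 7*I*sqrt(33269955) ≈ 40376.0*I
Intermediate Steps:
U = -150
O(t, r) = (3 + r)/(6 + t)
o(B) = 3/13 + B/13 (o(B) = (3 + B)/(6 + 7) = (3 + B)/13 = 3/13 + B/13)
y(K, b) = -2 + b**3
H = 304440 (H = -645*(-150 - 322) = -645*(-472) = 304440)
sqrt(H + y(o(-46), -1177)) = sqrt(304440 + (-2 + (-1177)**3)) = sqrt(304440 + (-2 - 1630532233)) = sqrt(304440 - 1630532235) = sqrt(-1630227795) = 7*I*sqrt(33269955)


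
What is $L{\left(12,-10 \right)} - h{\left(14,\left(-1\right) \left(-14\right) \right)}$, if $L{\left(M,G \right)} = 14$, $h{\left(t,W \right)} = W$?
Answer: $0$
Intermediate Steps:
$L{\left(12,-10 \right)} - h{\left(14,\left(-1\right) \left(-14\right) \right)} = 14 - \left(-1\right) \left(-14\right) = 14 - 14 = 0$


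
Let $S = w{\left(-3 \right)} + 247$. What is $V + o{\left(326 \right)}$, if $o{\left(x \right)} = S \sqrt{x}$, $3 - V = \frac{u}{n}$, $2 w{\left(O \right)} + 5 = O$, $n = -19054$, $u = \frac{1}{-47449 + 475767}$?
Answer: $\frac{24483513517}{8161171172} + 243 \sqrt{326} \approx 4390.5$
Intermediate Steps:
$u = \frac{1}{428318} \approx 2.3347 \cdot 10^{-6}$
$w{\left(O \right)} = - \frac{5}{2} + \frac{O}{2}$
$V = \frac{24483513517}{8161171172}$ ($V = 3 - \frac{1}{428318 \left(-19054\right)} = 3 - \frac{1}{428318} \left(- \frac{1}{19054}\right) = 3 - - \frac{1}{8161171172} = 3 + \frac{1}{8161171172} = \frac{24483513517}{8161171172} \approx 3.0$)
$S = 243$ ($S = \left(- \frac{5}{2} + \frac{1}{2} \left(-3\right)\right) + 247 = \left(- \frac{5}{2} - \frac{3}{2}\right) + 247 = -4 + 247 = 243$)
$o{\left(x \right)} = 243 \sqrt{x}$
$V + o{\left(326 \right)} = \frac{24483513517}{8161171172} + 243 \sqrt{326}$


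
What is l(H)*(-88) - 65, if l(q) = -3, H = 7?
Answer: 199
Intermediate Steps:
l(H)*(-88) - 65 = -3*(-88) - 65 = 264 - 65 = 199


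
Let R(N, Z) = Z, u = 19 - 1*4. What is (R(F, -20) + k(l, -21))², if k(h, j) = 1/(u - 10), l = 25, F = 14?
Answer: 9801/25 ≈ 392.04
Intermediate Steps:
u = 15 (u = 19 - 4 = 15)
k(h, j) = ⅕ (k(h, j) = 1/(15 - 10) = 1/5 = ⅕)
(R(F, -20) + k(l, -21))² = (-20 + ⅕)² = (-99/5)² = 9801/25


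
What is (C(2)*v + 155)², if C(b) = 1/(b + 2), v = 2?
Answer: 96721/4 ≈ 24180.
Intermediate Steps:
C(b) = 1/(2 + b)
(C(2)*v + 155)² = (2/(2 + 2) + 155)² = (2/4 + 155)² = ((¼)*2 + 155)² = (½ + 155)² = (311/2)² = 96721/4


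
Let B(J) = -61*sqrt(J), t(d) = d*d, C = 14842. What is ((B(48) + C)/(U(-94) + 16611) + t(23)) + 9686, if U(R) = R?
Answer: 168735997/16517 - 244*sqrt(3)/16517 ≈ 10216.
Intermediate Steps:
t(d) = d**2
((B(48) + C)/(U(-94) + 16611) + t(23)) + 9686 = ((-244*sqrt(3) + 14842)/(-94 + 16611) + 23**2) + 9686 = ((-244*sqrt(3) + 14842)/16517 + 529) + 9686 = ((-244*sqrt(3) + 14842)*(1/16517) + 529) + 9686 = ((14842 - 244*sqrt(3))*(1/16517) + 529) + 9686 = ((14842/16517 - 244*sqrt(3)/16517) + 529) + 9686 = (8752335/16517 - 244*sqrt(3)/16517) + 9686 = 168735997/16517 - 244*sqrt(3)/16517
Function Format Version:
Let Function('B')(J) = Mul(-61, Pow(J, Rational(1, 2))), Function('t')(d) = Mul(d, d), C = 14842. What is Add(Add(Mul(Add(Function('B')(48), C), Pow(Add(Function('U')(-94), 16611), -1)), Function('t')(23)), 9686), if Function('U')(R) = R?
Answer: Add(Rational(168735997, 16517), Mul(Rational(-244, 16517), Pow(3, Rational(1, 2)))) ≈ 10216.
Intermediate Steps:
Function('t')(d) = Pow(d, 2)
Add(Add(Mul(Add(Function('B')(48), C), Pow(Add(Function('U')(-94), 16611), -1)), Function('t')(23)), 9686) = Add(Add(Mul(Add(Mul(-61, Pow(48, Rational(1, 2))), 14842), Pow(Add(-94, 16611), -1)), Pow(23, 2)), 9686) = Add(Add(Mul(Add(Mul(-61, Mul(4, Pow(3, Rational(1, 2)))), 14842), Pow(16517, -1)), 529), 9686) = Add(Add(Mul(Add(Mul(-244, Pow(3, Rational(1, 2))), 14842), Rational(1, 16517)), 529), 9686) = Add(Add(Mul(Add(14842, Mul(-244, Pow(3, Rational(1, 2)))), Rational(1, 16517)), 529), 9686) = Add(Add(Add(Rational(14842, 16517), Mul(Rational(-244, 16517), Pow(3, Rational(1, 2)))), 529), 9686) = Add(Add(Rational(8752335, 16517), Mul(Rational(-244, 16517), Pow(3, Rational(1, 2)))), 9686) = Add(Rational(168735997, 16517), Mul(Rational(-244, 16517), Pow(3, Rational(1, 2))))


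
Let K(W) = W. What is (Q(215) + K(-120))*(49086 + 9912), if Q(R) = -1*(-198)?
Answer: 4601844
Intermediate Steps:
Q(R) = 198
(Q(215) + K(-120))*(49086 + 9912) = (198 - 120)*(49086 + 9912) = 78*58998 = 4601844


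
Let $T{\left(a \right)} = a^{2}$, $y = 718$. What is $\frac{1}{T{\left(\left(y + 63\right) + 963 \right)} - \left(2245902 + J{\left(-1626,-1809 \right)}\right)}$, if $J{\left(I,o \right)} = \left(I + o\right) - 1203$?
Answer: $\frac{1}{800272} \approx 1.2496 \cdot 10^{-6}$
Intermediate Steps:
$J{\left(I,o \right)} = -1203 + I + o$
$\frac{1}{T{\left(\left(y + 63\right) + 963 \right)} - \left(2245902 + J{\left(-1626,-1809 \right)}\right)} = \frac{1}{\left(\left(718 + 63\right) + 963\right)^{2} - 2241264} = \frac{1}{\left(781 + 963\right)^{2} - 2241264} = \frac{1}{1744^{2} + \left(-2245902 + 4638\right)} = \frac{1}{3041536 - 2241264} = \frac{1}{800272}$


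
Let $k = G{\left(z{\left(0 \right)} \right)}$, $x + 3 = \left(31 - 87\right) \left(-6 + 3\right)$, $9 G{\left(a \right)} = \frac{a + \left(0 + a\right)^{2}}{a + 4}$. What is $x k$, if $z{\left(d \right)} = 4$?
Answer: $\frac{275}{6} \approx 45.833$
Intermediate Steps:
$G{\left(a \right)} = \frac{a + a^{2}}{9 \left(4 + a\right)}$ ($G{\left(a \right)} = \frac{\left(a + \left(0 + a\right)^{2}\right) \frac{1}{a + 4}}{9} = \frac{\left(a + a^{2}\right) \frac{1}{4 + a}}{9} = \frac{\frac{1}{4 + a} \left(a + a^{2}\right)}{9} = \frac{a + a^{2}}{9 \left(4 + a\right)}$)
$x = 165$ ($x = -3 + \left(31 - 87\right) \left(-6 + 3\right) = -3 - -168 = -3 + 168 = 165$)
$k = \frac{5}{18}$ ($k = \frac{1}{9} \cdot 4 \frac{1}{4 + 4} \left(1 + 4\right) = \frac{1}{9} \cdot 4 \cdot \frac{1}{8} \cdot 5 = \frac{5}{18} \approx 0.27778$)
$x k = 165 \cdot \frac{5}{18} = \frac{275}{6}$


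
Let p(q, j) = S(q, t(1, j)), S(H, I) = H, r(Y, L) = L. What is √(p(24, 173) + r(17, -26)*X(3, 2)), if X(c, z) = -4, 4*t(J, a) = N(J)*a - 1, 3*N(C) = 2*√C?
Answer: 8*√2 ≈ 11.314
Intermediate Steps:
N(C) = 2*√C/3 (N(C) = (2*√C)/3 = 2*√C/3)
t(J, a) = -¼ + a*√J/6 (t(J, a) = ((2*√J/3)*a - 1)/4 = (2*a*√J/3 - 1)/4 = (-1 + 2*a*√J/3)/4 = -¼ + a*√J/6)
p(q, j) = q
√(p(24, 173) + r(17, -26)*X(3, 2)) = √(24 - 26*(-4)) = √(24 + 104) = √128 = 8*√2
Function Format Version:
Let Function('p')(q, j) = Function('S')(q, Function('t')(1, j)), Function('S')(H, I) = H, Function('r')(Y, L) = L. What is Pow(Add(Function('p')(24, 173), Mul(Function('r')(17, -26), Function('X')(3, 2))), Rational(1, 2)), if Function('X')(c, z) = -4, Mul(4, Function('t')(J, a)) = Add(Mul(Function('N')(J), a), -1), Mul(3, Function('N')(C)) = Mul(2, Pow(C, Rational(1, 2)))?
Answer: Mul(8, Pow(2, Rational(1, 2))) ≈ 11.314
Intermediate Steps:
Function('N')(C) = Mul(Rational(2, 3), Pow(C, Rational(1, 2))) (Function('N')(C) = Mul(Rational(1, 3), Mul(2, Pow(C, Rational(1, 2)))) = Mul(Rational(2, 3), Pow(C, Rational(1, 2))))
Function('t')(J, a) = Add(Rational(-1, 4), Mul(Rational(1, 6), a, Pow(J, Rational(1, 2)))) (Function('t')(J, a) = Mul(Rational(1, 4), Add(Mul(Mul(Rational(2, 3), Pow(J, Rational(1, 2))), a), -1)) = Mul(Rational(1, 4), Add(Mul(Rational(2, 3), a, Pow(J, Rational(1, 2))), -1)) = Mul(Rational(1, 4), Add(-1, Mul(Rational(2, 3), a, Pow(J, Rational(1, 2))))) = Add(Rational(-1, 4), Mul(Rational(1, 6), a, Pow(J, Rational(1, 2)))))
Function('p')(q, j) = q
Pow(Add(Function('p')(24, 173), Mul(Function('r')(17, -26), Function('X')(3, 2))), Rational(1, 2)) = Pow(Add(24, Mul(-26, -4)), Rational(1, 2)) = Pow(Add(24, 104), Rational(1, 2)) = Pow(128, Rational(1, 2)) = Mul(8, Pow(2, Rational(1, 2)))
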